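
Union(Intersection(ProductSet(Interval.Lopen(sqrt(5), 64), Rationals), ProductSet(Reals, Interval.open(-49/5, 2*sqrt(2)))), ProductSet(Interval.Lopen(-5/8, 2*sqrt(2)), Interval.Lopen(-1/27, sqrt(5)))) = Union(ProductSet(Interval.Lopen(-5/8, 2*sqrt(2)), Interval.Lopen(-1/27, sqrt(5))), ProductSet(Interval.Lopen(sqrt(5), 64), Intersection(Interval.open(-49/5, 2*sqrt(2)), Rationals)))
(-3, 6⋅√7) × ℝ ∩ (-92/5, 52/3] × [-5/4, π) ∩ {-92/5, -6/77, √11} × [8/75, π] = {-6/77, √11} × [8/75, π)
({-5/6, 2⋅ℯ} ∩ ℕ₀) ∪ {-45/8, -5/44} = {-45/8, -5/44}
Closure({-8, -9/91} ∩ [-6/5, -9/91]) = {-9/91}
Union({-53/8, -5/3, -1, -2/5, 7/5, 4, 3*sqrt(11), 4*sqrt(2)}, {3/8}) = {-53/8, -5/3, -1, -2/5, 3/8, 7/5, 4, 3*sqrt(11), 4*sqrt(2)}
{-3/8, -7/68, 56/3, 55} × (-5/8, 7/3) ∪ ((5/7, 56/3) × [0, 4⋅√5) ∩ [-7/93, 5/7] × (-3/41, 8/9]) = {-3/8, -7/68, 56/3, 55} × (-5/8, 7/3)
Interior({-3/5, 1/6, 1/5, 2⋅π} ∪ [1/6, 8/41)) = (1/6, 8/41)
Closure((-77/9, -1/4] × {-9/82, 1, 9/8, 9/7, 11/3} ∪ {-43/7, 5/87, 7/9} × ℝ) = ({-43/7, 5/87, 7/9} × ℝ) ∪ ([-77/9, -1/4] × {-9/82, 1, 9/8, 9/7, 11/3})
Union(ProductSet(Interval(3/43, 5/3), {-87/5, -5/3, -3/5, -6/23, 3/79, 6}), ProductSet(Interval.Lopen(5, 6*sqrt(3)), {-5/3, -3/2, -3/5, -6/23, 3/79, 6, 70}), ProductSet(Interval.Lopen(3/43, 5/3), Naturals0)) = Union(ProductSet(Interval(3/43, 5/3), {-87/5, -5/3, -3/5, -6/23, 3/79, 6}), ProductSet(Interval.Lopen(3/43, 5/3), Naturals0), ProductSet(Interval.Lopen(5, 6*sqrt(3)), {-5/3, -3/2, -3/5, -6/23, 3/79, 6, 70}))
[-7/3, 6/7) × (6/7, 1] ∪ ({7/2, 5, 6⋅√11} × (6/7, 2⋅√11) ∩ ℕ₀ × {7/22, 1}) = ({5} × {1}) ∪ ([-7/3, 6/7) × (6/7, 1])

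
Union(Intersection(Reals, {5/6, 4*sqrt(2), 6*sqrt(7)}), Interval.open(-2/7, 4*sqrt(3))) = Union({6*sqrt(7)}, Interval.open(-2/7, 4*sqrt(3)))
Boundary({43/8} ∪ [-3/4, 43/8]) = {-3/4, 43/8}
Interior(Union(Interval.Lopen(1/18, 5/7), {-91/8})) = Interval.open(1/18, 5/7)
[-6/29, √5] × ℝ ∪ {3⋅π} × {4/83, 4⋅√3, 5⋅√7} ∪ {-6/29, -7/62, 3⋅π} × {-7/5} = ({-6/29, -7/62, 3⋅π} × {-7/5}) ∪ ([-6/29, √5] × ℝ) ∪ ({3⋅π} × {4/83, 4⋅√3, 5⋅√7})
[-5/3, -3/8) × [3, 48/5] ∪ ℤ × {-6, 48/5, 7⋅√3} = (ℤ × {-6, 48/5, 7⋅√3}) ∪ ([-5/3, -3/8) × [3, 48/5])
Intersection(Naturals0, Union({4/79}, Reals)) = Naturals0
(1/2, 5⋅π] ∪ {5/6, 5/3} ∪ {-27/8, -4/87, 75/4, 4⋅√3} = {-27/8, -4/87, 75/4} ∪ (1/2, 5⋅π]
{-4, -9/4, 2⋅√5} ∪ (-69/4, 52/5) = (-69/4, 52/5)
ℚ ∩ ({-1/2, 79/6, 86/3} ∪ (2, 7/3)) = {-1/2, 79/6, 86/3} ∪ (ℚ ∩ (2, 7/3))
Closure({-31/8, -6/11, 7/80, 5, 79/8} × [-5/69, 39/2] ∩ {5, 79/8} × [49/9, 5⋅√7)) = {5, 79/8} × [49/9, 5⋅√7]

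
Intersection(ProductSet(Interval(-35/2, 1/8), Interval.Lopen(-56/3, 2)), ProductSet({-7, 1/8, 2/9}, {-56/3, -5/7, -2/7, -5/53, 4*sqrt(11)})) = ProductSet({-7, 1/8}, {-5/7, -2/7, -5/53})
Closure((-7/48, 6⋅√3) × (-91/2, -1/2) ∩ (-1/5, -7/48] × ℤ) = ∅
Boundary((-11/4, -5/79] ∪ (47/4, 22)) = {-11/4, -5/79, 47/4, 22}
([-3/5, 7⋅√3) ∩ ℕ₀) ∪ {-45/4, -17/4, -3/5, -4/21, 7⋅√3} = {-45/4, -17/4, -3/5, -4/21, 7⋅√3} ∪ {0, 1, …, 12}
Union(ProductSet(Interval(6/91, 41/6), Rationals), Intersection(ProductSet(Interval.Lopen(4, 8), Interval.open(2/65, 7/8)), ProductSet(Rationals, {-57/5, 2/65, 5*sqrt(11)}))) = ProductSet(Interval(6/91, 41/6), Rationals)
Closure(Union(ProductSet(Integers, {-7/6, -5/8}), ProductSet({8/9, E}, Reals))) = Union(ProductSet({8/9, E}, Reals), ProductSet(Integers, {-7/6, -5/8}))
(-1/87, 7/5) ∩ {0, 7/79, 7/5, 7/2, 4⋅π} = {0, 7/79}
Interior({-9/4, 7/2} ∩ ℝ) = ∅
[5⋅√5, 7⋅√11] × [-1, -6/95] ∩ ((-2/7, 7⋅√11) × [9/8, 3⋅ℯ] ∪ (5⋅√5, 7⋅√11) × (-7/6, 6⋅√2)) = (5⋅√5, 7⋅√11) × [-1, -6/95]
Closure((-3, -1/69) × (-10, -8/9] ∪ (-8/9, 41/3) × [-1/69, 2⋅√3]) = ({-3, -1/69} × [-10, -8/9]) ∪ ([-3, -1/69] × {-10, -8/9}) ∪ ((-3, -1/69) × (-10, -8/9]) ∪ ([-8/9, 41/3] × [-1/69, 2⋅√3])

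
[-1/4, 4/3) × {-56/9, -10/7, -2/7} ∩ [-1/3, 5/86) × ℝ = [-1/4, 5/86) × {-56/9, -10/7, -2/7}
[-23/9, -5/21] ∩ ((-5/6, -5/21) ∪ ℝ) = [-23/9, -5/21]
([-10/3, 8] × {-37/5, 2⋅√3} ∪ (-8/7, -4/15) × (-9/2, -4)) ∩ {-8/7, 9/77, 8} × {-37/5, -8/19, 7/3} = {-8/7, 9/77, 8} × {-37/5}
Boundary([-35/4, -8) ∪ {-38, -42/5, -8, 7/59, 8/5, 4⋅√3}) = {-38, -35/4, -8, 7/59, 8/5, 4⋅√3}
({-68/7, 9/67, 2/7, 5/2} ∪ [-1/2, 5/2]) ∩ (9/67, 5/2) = (9/67, 5/2)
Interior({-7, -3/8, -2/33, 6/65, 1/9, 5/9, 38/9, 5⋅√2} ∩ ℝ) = ∅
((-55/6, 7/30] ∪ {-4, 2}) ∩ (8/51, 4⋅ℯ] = (8/51, 7/30] ∪ {2}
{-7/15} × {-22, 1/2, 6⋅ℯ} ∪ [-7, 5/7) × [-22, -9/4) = ({-7/15} × {-22, 1/2, 6⋅ℯ}) ∪ ([-7, 5/7) × [-22, -9/4))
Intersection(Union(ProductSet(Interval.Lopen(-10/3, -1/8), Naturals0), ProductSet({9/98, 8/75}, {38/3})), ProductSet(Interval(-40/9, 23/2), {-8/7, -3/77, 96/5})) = EmptySet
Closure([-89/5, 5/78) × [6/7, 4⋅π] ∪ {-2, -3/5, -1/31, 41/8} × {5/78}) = ({-2, -3/5, -1/31, 41/8} × {5/78}) ∪ ([-89/5, 5/78] × [6/7, 4⋅π])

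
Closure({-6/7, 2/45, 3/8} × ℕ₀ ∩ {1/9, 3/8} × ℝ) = {3/8} × ℕ₀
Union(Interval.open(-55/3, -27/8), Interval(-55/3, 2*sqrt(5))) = Interval(-55/3, 2*sqrt(5))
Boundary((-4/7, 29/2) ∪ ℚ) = (-∞, -4/7] ∪ [29/2, ∞)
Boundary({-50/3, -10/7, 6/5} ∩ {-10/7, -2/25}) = {-10/7}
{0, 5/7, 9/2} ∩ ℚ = {0, 5/7, 9/2}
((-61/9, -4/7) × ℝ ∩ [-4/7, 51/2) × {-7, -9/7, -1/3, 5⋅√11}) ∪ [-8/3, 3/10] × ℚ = [-8/3, 3/10] × ℚ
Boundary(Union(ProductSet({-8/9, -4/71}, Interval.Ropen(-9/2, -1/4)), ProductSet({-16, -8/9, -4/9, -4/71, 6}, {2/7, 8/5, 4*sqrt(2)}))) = Union(ProductSet({-8/9, -4/71}, Interval(-9/2, -1/4)), ProductSet({-16, -8/9, -4/9, -4/71, 6}, {2/7, 8/5, 4*sqrt(2)}))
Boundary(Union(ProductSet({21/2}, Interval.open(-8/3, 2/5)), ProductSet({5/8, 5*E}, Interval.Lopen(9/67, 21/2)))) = Union(ProductSet({21/2}, Interval(-8/3, 2/5)), ProductSet({5/8, 5*E}, Interval(9/67, 21/2)))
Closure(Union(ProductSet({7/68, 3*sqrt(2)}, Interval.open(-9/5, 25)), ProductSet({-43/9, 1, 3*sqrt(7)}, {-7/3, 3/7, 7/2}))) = Union(ProductSet({7/68, 3*sqrt(2)}, Interval(-9/5, 25)), ProductSet({-43/9, 1, 3*sqrt(7)}, {-7/3, 3/7, 7/2}))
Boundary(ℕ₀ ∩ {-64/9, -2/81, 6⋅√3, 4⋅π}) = ∅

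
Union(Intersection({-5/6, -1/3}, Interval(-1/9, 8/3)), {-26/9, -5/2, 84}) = {-26/9, -5/2, 84}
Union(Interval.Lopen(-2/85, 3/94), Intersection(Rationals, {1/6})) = Union({1/6}, Interval.Lopen(-2/85, 3/94))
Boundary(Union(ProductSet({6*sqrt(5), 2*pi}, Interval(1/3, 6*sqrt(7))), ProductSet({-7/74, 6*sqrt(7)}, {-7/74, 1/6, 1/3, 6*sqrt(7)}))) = Union(ProductSet({-7/74, 6*sqrt(7)}, {-7/74, 1/6, 1/3, 6*sqrt(7)}), ProductSet({6*sqrt(5), 2*pi}, Interval(1/3, 6*sqrt(7))))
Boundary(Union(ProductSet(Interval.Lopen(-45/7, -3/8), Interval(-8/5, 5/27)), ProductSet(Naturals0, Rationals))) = Union(ProductSet(Complement(Naturals0, Interval.open(-45/7, -3/8)), Reals), ProductSet({-45/7, -3/8}, Interval(-8/5, 5/27)), ProductSet(Interval(-45/7, -3/8), {-8/5, 5/27}), ProductSet(Naturals0, Union(Interval(-oo, -8/5), Interval(5/27, oo))))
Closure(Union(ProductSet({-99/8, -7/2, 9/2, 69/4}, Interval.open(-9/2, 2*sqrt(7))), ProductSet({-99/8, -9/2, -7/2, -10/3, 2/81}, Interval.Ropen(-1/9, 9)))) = Union(ProductSet({-99/8, -7/2, 9/2, 69/4}, Interval(-9/2, 2*sqrt(7))), ProductSet({-99/8, -9/2, -7/2, -10/3, 2/81}, Interval(-1/9, 9)))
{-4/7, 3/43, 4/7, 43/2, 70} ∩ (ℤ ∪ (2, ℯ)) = {70}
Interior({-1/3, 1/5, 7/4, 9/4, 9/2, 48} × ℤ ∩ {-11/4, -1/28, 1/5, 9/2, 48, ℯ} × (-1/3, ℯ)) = ∅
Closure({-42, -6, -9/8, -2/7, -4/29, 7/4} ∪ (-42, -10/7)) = [-42, -10/7] ∪ {-9/8, -2/7, -4/29, 7/4}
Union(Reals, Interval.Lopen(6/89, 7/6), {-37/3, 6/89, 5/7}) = Interval(-oo, oo)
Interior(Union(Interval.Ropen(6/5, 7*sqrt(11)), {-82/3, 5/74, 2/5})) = Interval.open(6/5, 7*sqrt(11))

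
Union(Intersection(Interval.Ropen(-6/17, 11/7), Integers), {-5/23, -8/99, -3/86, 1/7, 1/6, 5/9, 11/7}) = Union({-5/23, -8/99, -3/86, 1/7, 1/6, 5/9, 11/7}, Range(0, 2, 1))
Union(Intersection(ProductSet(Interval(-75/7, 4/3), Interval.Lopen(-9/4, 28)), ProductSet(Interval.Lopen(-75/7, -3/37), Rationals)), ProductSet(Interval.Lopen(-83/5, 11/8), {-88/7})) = Union(ProductSet(Interval.Lopen(-83/5, 11/8), {-88/7}), ProductSet(Interval.Lopen(-75/7, -3/37), Intersection(Interval.Lopen(-9/4, 28), Rationals)))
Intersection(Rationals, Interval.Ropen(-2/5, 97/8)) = Intersection(Interval.Ropen(-2/5, 97/8), Rationals)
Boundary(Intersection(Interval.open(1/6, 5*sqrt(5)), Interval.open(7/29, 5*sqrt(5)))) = {7/29, 5*sqrt(5)}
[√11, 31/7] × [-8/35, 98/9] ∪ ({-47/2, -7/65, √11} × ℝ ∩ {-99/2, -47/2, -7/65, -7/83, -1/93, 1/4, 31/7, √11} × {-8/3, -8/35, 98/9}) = ({-47/2, -7/65, √11} × {-8/3, -8/35, 98/9}) ∪ ([√11, 31/7] × [-8/35, 98/9])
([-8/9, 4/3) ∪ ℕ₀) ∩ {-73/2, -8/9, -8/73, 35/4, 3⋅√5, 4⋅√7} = {-8/9, -8/73}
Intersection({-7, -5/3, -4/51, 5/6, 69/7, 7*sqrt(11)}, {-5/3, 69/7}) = {-5/3, 69/7}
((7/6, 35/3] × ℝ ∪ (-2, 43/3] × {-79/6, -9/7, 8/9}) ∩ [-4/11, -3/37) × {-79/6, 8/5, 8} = [-4/11, -3/37) × {-79/6}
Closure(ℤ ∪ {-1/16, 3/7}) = ℤ ∪ {-1/16, 3/7}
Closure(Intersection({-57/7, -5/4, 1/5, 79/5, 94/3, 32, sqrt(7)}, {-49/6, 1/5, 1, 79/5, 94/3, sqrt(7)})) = {1/5, 79/5, 94/3, sqrt(7)}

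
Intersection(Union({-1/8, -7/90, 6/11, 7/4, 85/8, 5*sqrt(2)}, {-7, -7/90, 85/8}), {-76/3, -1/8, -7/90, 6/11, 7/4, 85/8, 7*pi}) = {-1/8, -7/90, 6/11, 7/4, 85/8}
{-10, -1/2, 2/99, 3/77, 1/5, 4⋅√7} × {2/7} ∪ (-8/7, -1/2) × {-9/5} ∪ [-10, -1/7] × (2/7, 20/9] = ((-8/7, -1/2) × {-9/5}) ∪ ([-10, -1/7] × (2/7, 20/9]) ∪ ({-10, -1/2, 2/99, 3/77, 1/5, 4⋅√7} × {2/7})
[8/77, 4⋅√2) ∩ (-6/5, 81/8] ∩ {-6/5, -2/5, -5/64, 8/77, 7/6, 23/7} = {8/77, 7/6, 23/7}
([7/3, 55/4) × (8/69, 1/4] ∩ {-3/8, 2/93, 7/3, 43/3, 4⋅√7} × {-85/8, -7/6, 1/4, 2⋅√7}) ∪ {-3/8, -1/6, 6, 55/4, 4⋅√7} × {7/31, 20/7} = ({7/3, 4⋅√7} × {1/4}) ∪ ({-3/8, -1/6, 6, 55/4, 4⋅√7} × {7/31, 20/7})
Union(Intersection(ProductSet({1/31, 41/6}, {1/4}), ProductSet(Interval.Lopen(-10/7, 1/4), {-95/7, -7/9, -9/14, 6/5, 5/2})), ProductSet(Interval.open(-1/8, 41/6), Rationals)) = ProductSet(Interval.open(-1/8, 41/6), Rationals)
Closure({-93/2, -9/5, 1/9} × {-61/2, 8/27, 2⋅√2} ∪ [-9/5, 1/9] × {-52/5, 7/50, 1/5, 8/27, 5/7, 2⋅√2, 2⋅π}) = ({-93/2, -9/5, 1/9} × {-61/2, 8/27, 2⋅√2}) ∪ ([-9/5, 1/9] × {-52/5, 7/50, 1/5, 8/27, 5/7, 2⋅√2, 2⋅π})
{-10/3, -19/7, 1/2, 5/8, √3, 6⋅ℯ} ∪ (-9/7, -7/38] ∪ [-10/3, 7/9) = [-10/3, 7/9) ∪ {√3, 6⋅ℯ}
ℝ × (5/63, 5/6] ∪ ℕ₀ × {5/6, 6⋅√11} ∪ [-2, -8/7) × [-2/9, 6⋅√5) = (ℝ × (5/63, 5/6]) ∪ (ℕ₀ × {5/6, 6⋅√11}) ∪ ([-2, -8/7) × [-2/9, 6⋅√5))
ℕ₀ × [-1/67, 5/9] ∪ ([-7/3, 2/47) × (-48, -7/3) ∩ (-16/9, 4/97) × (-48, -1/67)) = (ℕ₀ × [-1/67, 5/9]) ∪ ((-16/9, 4/97) × (-48, -7/3))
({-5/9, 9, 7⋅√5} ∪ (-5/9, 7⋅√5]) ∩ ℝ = [-5/9, 7⋅√5]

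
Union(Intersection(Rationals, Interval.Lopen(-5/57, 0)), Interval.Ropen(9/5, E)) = Union(Intersection(Interval.Lopen(-5/57, 0), Rationals), Interval.Ropen(9/5, E))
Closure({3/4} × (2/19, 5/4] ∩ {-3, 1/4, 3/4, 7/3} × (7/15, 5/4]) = {3/4} × [7/15, 5/4]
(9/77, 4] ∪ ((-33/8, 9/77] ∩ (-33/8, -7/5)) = (-33/8, -7/5) ∪ (9/77, 4]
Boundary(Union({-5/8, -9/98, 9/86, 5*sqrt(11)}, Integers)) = Union({-5/8, -9/98, 9/86, 5*sqrt(11)}, Integers)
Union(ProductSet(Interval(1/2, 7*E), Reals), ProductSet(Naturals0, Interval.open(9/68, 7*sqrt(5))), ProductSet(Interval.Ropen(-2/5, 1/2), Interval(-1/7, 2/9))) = Union(ProductSet(Interval.Ropen(-2/5, 1/2), Interval(-1/7, 2/9)), ProductSet(Interval(1/2, 7*E), Reals), ProductSet(Naturals0, Interval.open(9/68, 7*sqrt(5))))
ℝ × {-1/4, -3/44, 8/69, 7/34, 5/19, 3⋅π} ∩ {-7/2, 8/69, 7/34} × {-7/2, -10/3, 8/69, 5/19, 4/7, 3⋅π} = {-7/2, 8/69, 7/34} × {8/69, 5/19, 3⋅π}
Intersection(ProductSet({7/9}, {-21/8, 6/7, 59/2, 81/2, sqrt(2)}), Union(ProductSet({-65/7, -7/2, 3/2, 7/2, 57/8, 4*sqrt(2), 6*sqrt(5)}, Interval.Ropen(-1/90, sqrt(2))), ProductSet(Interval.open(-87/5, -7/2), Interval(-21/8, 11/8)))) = EmptySet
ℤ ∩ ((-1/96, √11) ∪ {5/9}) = {0, 1, 2, 3}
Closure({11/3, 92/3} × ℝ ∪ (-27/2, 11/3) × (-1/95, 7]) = ({11/3, 92/3} × ℝ) ∪ ({-27/2, 11/3} × [-1/95, 7]) ∪ ([-27/2, 11/3] × {-1/95, 7}) ∪ ((-27/2, 11/3) × (-1/95, 7])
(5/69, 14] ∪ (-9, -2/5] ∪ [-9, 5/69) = [-9, 5/69) ∪ (5/69, 14]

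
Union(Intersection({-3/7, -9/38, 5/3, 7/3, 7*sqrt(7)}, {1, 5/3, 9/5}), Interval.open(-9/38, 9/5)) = Interval.open(-9/38, 9/5)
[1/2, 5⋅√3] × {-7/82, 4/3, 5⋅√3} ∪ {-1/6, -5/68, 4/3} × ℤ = ({-1/6, -5/68, 4/3} × ℤ) ∪ ([1/2, 5⋅√3] × {-7/82, 4/3, 5⋅√3})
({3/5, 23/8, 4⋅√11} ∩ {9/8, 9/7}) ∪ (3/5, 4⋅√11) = (3/5, 4⋅√11)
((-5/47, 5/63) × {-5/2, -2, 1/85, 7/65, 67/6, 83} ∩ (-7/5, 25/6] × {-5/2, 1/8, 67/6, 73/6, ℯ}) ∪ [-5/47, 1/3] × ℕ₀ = ([-5/47, 1/3] × ℕ₀) ∪ ((-5/47, 5/63) × {-5/2, 67/6})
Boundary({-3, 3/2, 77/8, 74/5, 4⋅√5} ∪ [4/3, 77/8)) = {-3, 4/3, 77/8, 74/5}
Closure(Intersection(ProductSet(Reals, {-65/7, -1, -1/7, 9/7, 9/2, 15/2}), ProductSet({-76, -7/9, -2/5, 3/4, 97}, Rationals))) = ProductSet({-76, -7/9, -2/5, 3/4, 97}, {-65/7, -1, -1/7, 9/7, 9/2, 15/2})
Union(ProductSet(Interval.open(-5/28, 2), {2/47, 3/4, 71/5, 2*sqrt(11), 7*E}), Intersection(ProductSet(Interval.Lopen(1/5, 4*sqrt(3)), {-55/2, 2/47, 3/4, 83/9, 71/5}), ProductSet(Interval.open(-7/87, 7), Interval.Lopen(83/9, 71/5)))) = Union(ProductSet(Interval.open(-5/28, 2), {2/47, 3/4, 71/5, 2*sqrt(11), 7*E}), ProductSet(Interval.Lopen(1/5, 4*sqrt(3)), {71/5}))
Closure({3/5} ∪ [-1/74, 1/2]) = [-1/74, 1/2] ∪ {3/5}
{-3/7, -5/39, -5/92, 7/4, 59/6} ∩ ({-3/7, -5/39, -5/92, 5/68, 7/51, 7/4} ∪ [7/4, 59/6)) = {-3/7, -5/39, -5/92, 7/4}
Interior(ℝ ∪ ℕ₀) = ℝ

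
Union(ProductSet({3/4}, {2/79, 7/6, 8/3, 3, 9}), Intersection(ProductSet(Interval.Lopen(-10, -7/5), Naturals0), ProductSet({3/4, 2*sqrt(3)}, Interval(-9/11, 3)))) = ProductSet({3/4}, {2/79, 7/6, 8/3, 3, 9})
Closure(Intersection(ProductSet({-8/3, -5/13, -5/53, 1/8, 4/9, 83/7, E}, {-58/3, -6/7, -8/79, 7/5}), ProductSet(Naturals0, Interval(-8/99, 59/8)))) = EmptySet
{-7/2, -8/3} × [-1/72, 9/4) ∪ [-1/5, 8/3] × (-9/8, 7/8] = ({-7/2, -8/3} × [-1/72, 9/4)) ∪ ([-1/5, 8/3] × (-9/8, 7/8])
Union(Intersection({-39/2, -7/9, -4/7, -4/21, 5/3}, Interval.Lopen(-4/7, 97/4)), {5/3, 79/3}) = {-4/21, 5/3, 79/3}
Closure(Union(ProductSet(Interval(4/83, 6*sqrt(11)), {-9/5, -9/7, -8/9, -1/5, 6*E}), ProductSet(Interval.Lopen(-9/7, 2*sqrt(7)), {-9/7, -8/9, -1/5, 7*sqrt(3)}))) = Union(ProductSet(Interval(-9/7, 2*sqrt(7)), {-9/7, -8/9, -1/5, 7*sqrt(3)}), ProductSet(Interval(4/83, 6*sqrt(11)), {-9/5, -9/7, -8/9, -1/5, 6*E}))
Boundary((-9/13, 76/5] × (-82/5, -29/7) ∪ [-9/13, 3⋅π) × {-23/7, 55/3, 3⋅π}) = ({-9/13, 76/5} × [-82/5, -29/7]) ∪ ([-9/13, 76/5] × {-82/5, -29/7}) ∪ ([-9/13, 3⋅π] × {-23/7, 55/3, 3⋅π})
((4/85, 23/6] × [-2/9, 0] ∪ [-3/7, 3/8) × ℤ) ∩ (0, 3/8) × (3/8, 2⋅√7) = (0, 3/8) × {1, 2, …, 5}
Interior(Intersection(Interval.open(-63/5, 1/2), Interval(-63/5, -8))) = Interval.open(-63/5, -8)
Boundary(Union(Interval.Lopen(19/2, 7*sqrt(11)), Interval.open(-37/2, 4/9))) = {-37/2, 4/9, 19/2, 7*sqrt(11)}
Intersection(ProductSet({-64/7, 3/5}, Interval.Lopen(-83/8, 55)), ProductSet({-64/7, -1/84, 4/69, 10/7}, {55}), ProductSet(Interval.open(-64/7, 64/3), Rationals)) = EmptySet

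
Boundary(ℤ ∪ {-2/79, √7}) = ℤ ∪ {-2/79, √7}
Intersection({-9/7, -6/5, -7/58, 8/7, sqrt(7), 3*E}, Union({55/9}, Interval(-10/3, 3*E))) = {-9/7, -6/5, -7/58, 8/7, sqrt(7), 3*E}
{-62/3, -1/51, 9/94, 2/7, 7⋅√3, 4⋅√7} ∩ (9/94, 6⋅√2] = {2/7}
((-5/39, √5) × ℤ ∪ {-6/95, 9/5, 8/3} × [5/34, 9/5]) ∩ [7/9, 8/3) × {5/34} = {9/5} × {5/34}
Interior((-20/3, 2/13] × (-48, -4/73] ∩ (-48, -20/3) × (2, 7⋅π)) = ∅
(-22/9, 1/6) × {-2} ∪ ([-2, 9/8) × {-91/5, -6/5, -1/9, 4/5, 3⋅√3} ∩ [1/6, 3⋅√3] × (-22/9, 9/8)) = ((-22/9, 1/6) × {-2}) ∪ ([1/6, 9/8) × {-6/5, -1/9, 4/5})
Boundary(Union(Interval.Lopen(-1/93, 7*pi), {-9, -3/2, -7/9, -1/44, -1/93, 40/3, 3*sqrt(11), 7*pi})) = {-9, -3/2, -7/9, -1/44, -1/93, 7*pi}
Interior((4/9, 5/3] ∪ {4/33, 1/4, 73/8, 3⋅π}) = (4/9, 5/3)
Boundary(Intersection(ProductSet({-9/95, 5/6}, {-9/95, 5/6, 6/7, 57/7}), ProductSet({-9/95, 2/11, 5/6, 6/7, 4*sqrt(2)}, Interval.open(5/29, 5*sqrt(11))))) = ProductSet({-9/95, 5/6}, {5/6, 6/7, 57/7})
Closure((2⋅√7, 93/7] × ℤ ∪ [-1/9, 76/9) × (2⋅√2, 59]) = ((2⋅√7, 93/7] × ℤ) ∪ ({-1/9, 76/9} × [2⋅√2, 59]) ∪ ([-1/9, 76/9] × {59, 2⋅√2}) ∪ ([-1/9, 76/9) × (2⋅√2, 59]) ∪ ([2⋅√7, 93/7] × (ℤ \ (2⋅√2, 59)))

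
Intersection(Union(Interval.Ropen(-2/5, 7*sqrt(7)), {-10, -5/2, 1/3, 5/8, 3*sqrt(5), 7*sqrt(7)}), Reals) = Union({-10, -5/2}, Interval(-2/5, 7*sqrt(7)))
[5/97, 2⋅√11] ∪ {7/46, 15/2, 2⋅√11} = [5/97, 2⋅√11] ∪ {15/2}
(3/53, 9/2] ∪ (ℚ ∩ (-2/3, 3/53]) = [3/53, 9/2] ∪ (ℚ ∩ (-2/3, 3/53])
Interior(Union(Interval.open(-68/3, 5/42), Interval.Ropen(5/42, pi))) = Interval.open(-68/3, pi)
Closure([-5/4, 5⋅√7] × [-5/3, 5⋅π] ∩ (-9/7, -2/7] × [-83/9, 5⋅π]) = [-5/4, -2/7] × [-5/3, 5⋅π]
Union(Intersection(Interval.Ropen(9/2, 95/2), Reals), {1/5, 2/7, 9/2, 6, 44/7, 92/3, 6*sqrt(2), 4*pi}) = Union({1/5, 2/7}, Interval.Ropen(9/2, 95/2))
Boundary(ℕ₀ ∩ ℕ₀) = ℕ₀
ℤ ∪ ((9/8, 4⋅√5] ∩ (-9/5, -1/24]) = ℤ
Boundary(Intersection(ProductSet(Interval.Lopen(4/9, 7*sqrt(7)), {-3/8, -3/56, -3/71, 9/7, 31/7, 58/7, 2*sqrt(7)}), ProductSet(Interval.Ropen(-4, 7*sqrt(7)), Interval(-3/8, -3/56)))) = ProductSet(Interval(4/9, 7*sqrt(7)), {-3/8, -3/56})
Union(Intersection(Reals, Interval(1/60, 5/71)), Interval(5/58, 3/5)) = Union(Interval(1/60, 5/71), Interval(5/58, 3/5))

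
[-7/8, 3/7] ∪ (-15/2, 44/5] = (-15/2, 44/5]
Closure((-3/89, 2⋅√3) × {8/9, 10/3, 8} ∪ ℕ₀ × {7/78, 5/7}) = (ℕ₀ × {7/78, 5/7}) ∪ ([-3/89, 2⋅√3] × {8/9, 10/3, 8})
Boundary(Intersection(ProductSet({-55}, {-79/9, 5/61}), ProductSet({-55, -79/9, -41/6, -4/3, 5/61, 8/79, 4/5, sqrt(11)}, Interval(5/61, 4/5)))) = ProductSet({-55}, {5/61})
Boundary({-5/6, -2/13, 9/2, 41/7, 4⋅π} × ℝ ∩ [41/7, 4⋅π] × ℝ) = {41/7, 4⋅π} × ℝ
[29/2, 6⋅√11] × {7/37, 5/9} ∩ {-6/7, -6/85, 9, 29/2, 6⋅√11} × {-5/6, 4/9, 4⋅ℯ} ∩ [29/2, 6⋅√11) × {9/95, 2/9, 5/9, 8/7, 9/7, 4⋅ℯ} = ∅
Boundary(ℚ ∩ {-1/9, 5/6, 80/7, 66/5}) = {-1/9, 5/6, 80/7, 66/5}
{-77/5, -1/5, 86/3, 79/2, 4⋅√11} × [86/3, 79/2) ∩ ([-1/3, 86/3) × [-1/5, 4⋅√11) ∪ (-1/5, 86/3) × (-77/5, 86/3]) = {4⋅√11} × {86/3}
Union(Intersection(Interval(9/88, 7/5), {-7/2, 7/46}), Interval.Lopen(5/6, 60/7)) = Union({7/46}, Interval.Lopen(5/6, 60/7))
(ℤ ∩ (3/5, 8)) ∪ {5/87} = {5/87} ∪ {1, 2, …, 7}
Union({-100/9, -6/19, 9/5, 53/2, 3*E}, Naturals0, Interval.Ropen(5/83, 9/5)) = Union({-100/9, -6/19, 53/2, 3*E}, Interval(5/83, 9/5), Naturals0)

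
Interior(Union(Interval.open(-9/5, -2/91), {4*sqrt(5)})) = Interval.open(-9/5, -2/91)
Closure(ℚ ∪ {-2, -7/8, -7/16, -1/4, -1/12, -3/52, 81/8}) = ℝ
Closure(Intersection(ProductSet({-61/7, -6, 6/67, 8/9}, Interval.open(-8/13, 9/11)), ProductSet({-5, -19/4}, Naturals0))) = EmptySet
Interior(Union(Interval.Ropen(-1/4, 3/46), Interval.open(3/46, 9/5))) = Union(Interval.open(-1/4, 3/46), Interval.open(3/46, 9/5))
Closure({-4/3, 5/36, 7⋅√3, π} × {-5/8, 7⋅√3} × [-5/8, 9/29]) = {-4/3, 5/36, 7⋅√3, π} × {-5/8, 7⋅√3} × [-5/8, 9/29]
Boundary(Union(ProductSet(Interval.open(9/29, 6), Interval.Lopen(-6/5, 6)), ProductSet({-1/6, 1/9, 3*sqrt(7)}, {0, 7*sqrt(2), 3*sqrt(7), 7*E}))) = Union(ProductSet({9/29, 6}, Interval(-6/5, 6)), ProductSet({-1/6, 1/9, 3*sqrt(7)}, {0, 7*sqrt(2), 3*sqrt(7), 7*E}), ProductSet(Interval(9/29, 6), {-6/5, 6}))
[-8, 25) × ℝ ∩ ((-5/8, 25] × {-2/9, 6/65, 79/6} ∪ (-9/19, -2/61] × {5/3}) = ((-9/19, -2/61] × {5/3}) ∪ ((-5/8, 25) × {-2/9, 6/65, 79/6})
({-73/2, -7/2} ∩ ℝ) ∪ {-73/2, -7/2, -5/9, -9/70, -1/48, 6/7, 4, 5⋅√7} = {-73/2, -7/2, -5/9, -9/70, -1/48, 6/7, 4, 5⋅√7}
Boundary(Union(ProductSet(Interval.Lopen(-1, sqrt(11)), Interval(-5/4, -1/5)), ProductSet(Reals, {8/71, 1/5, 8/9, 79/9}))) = Union(ProductSet({-1, sqrt(11)}, Interval(-5/4, -1/5)), ProductSet(Interval(-1, sqrt(11)), {-5/4, -1/5}), ProductSet(Reals, {8/71, 1/5, 8/9, 79/9}))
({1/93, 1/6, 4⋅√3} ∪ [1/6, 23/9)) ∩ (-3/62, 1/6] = {1/93, 1/6}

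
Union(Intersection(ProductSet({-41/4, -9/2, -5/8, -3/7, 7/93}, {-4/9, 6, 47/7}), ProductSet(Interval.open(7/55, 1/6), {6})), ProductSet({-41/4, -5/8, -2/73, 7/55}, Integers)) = ProductSet({-41/4, -5/8, -2/73, 7/55}, Integers)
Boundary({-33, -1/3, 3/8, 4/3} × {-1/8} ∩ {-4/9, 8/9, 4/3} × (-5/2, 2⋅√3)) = {4/3} × {-1/8}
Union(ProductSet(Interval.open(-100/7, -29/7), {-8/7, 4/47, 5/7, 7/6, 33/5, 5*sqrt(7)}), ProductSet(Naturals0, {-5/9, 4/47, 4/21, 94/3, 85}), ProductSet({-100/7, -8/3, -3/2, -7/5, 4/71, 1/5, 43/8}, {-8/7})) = Union(ProductSet({-100/7, -8/3, -3/2, -7/5, 4/71, 1/5, 43/8}, {-8/7}), ProductSet(Interval.open(-100/7, -29/7), {-8/7, 4/47, 5/7, 7/6, 33/5, 5*sqrt(7)}), ProductSet(Naturals0, {-5/9, 4/47, 4/21, 94/3, 85}))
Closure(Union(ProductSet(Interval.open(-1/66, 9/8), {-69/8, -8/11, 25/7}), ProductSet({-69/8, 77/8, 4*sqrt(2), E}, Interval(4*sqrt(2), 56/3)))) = Union(ProductSet({-69/8, 77/8, 4*sqrt(2), E}, Interval(4*sqrt(2), 56/3)), ProductSet(Interval(-1/66, 9/8), {-69/8, -8/11, 25/7}))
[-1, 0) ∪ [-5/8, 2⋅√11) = [-1, 2⋅√11)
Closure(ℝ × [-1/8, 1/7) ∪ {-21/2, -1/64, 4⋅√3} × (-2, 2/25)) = (ℝ × [-1/8, 1/7]) ∪ ({-21/2, -1/64, 4⋅√3} × [-2, 2/25))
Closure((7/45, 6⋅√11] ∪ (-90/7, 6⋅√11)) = [-90/7, 6⋅√11]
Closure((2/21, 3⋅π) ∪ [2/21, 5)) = [2/21, 3⋅π]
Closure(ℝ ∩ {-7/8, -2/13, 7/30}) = {-7/8, -2/13, 7/30}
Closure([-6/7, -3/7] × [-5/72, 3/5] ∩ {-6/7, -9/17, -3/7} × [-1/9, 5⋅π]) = {-6/7, -9/17, -3/7} × [-5/72, 3/5]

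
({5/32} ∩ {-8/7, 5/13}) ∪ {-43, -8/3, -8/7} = {-43, -8/3, -8/7}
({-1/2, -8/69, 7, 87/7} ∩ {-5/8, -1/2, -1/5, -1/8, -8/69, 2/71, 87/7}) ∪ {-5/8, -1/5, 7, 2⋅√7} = {-5/8, -1/2, -1/5, -8/69, 7, 87/7, 2⋅√7}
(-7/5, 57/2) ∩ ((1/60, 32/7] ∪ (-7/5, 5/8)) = (-7/5, 32/7]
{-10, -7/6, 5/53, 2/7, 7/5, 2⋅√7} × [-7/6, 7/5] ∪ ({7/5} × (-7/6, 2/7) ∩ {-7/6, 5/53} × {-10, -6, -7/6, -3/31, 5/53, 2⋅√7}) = {-10, -7/6, 5/53, 2/7, 7/5, 2⋅√7} × [-7/6, 7/5]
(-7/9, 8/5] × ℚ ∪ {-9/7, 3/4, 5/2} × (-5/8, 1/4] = ((-7/9, 8/5] × ℚ) ∪ ({-9/7, 3/4, 5/2} × (-5/8, 1/4])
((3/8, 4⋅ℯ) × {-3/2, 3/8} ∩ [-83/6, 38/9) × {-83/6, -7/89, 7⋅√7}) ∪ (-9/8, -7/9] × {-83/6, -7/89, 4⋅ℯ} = (-9/8, -7/9] × {-83/6, -7/89, 4⋅ℯ}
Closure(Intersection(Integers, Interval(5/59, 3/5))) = EmptySet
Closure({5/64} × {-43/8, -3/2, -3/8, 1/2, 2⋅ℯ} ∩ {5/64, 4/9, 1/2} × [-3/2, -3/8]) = {5/64} × {-3/2, -3/8}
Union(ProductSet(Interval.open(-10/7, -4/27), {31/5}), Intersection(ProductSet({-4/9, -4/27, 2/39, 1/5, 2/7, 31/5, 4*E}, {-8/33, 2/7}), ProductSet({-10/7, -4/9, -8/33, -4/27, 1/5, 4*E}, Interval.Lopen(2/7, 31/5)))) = ProductSet(Interval.open(-10/7, -4/27), {31/5})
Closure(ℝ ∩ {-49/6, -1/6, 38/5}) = {-49/6, -1/6, 38/5}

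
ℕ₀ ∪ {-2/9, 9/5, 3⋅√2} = {-2/9, 9/5, 3⋅√2} ∪ ℕ₀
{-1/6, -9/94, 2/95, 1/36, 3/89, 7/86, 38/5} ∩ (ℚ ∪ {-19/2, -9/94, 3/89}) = {-1/6, -9/94, 2/95, 1/36, 3/89, 7/86, 38/5}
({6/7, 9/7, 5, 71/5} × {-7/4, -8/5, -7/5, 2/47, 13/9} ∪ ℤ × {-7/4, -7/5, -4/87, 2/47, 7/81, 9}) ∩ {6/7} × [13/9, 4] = {6/7} × {13/9}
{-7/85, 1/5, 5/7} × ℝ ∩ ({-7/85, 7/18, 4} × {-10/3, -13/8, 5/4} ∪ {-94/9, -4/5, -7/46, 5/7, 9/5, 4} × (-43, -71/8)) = ({-7/85} × {-10/3, -13/8, 5/4}) ∪ ({5/7} × (-43, -71/8))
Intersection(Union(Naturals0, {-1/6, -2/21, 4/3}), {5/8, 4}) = {4}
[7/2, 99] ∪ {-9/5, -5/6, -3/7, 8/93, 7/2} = {-9/5, -5/6, -3/7, 8/93} ∪ [7/2, 99]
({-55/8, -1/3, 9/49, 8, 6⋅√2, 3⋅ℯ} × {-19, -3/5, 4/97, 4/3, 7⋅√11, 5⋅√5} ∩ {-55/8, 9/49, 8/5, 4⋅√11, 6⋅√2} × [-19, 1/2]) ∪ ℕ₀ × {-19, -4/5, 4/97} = (ℕ₀ × {-19, -4/5, 4/97}) ∪ ({-55/8, 9/49, 6⋅√2} × {-19, -3/5, 4/97})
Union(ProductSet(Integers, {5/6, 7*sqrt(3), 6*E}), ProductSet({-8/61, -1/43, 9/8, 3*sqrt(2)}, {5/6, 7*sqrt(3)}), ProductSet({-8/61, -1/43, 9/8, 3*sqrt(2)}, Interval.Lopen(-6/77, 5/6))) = Union(ProductSet({-8/61, -1/43, 9/8, 3*sqrt(2)}, Union({7*sqrt(3)}, Interval.Lopen(-6/77, 5/6))), ProductSet(Integers, {5/6, 7*sqrt(3), 6*E}))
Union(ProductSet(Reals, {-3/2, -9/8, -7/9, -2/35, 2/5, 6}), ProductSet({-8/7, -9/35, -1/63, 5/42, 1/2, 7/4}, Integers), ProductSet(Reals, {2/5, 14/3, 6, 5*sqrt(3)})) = Union(ProductSet({-8/7, -9/35, -1/63, 5/42, 1/2, 7/4}, Integers), ProductSet(Reals, {-3/2, -9/8, -7/9, -2/35, 2/5, 14/3, 6, 5*sqrt(3)}))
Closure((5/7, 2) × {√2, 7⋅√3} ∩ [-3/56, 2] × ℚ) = ∅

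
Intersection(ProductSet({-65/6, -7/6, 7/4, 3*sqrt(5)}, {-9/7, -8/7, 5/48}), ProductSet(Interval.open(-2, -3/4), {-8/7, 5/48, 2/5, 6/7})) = ProductSet({-7/6}, {-8/7, 5/48})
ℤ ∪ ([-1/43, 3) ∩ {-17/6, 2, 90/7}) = ℤ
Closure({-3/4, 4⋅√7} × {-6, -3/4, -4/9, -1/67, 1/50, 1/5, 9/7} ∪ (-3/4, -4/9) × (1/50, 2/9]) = ({-3/4, -4/9} × [1/50, 2/9]) ∪ ([-3/4, -4/9] × {1/50, 2/9}) ∪ ((-3/4, -4/9) × (1/50, 2/9]) ∪ ({-3/4, 4⋅√7} × {-6, -3/4, -4/9, -1/67, 1/50, 1/5, 9/7})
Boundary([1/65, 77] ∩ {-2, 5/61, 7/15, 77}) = {5/61, 7/15, 77}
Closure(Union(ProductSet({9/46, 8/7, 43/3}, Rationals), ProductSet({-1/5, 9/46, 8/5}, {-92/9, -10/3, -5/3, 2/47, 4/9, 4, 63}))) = Union(ProductSet({-1/5, 9/46, 8/5}, {-92/9, -10/3, -5/3, 2/47, 4/9, 4, 63}), ProductSet({9/46, 8/7, 43/3}, Reals))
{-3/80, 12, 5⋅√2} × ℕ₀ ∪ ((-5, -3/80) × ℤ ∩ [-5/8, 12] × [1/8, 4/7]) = {-3/80, 12, 5⋅√2} × ℕ₀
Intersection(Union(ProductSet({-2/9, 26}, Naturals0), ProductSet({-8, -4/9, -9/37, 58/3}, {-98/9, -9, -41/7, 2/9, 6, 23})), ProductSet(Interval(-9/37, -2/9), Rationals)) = Union(ProductSet({-9/37}, {-98/9, -9, -41/7, 2/9, 6, 23}), ProductSet({-2/9}, Naturals0))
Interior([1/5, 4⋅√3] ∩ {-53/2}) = ∅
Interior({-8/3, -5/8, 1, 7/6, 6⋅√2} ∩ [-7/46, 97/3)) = ∅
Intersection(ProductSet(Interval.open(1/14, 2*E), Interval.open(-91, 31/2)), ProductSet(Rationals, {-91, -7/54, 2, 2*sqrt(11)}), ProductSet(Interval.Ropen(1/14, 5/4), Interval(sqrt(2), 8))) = ProductSet(Intersection(Interval.open(1/14, 5/4), Rationals), {2, 2*sqrt(11)})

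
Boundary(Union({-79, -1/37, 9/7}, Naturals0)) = Union({-79, -1/37, 9/7}, Naturals0)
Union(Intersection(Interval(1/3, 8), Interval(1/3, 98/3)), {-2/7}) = Union({-2/7}, Interval(1/3, 8))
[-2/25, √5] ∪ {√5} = [-2/25, √5]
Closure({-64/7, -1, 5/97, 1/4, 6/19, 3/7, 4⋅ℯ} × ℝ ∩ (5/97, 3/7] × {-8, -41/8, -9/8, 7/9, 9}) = {1/4, 6/19, 3/7} × {-8, -41/8, -9/8, 7/9, 9}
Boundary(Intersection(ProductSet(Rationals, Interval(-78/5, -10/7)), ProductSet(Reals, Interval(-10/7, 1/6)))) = ProductSet(Reals, {-10/7})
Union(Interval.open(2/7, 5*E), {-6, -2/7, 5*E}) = Union({-6, -2/7}, Interval.Lopen(2/7, 5*E))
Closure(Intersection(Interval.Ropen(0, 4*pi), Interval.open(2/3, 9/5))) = Interval(2/3, 9/5)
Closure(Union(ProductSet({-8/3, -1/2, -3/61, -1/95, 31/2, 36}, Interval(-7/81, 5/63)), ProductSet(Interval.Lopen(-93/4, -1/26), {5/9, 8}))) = Union(ProductSet({-8/3, -1/2, -3/61, -1/95, 31/2, 36}, Interval(-7/81, 5/63)), ProductSet(Interval(-93/4, -1/26), {5/9, 8}))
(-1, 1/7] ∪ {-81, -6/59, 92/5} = {-81, 92/5} ∪ (-1, 1/7]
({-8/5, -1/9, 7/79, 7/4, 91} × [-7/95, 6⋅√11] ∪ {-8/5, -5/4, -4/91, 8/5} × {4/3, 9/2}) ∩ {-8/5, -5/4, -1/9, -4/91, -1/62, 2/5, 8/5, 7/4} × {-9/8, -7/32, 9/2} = {-8/5, -5/4, -1/9, -4/91, 8/5, 7/4} × {9/2}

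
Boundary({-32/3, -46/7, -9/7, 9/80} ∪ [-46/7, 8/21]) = {-32/3, -46/7, 8/21}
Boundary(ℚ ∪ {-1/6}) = ℝ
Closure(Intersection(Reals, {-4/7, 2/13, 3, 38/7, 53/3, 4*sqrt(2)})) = {-4/7, 2/13, 3, 38/7, 53/3, 4*sqrt(2)}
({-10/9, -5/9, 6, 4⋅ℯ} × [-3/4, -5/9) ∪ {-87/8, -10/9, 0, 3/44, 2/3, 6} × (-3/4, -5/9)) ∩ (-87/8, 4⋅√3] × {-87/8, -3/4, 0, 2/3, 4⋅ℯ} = {-10/9, -5/9, 6} × {-3/4}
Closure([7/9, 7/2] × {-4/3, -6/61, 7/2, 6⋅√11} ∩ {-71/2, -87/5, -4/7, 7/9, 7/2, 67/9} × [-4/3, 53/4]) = {7/9, 7/2} × {-4/3, -6/61, 7/2}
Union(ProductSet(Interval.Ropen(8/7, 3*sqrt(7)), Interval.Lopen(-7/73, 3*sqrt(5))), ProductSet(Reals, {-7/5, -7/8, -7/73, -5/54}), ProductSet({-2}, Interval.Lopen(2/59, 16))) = Union(ProductSet({-2}, Interval.Lopen(2/59, 16)), ProductSet(Interval.Ropen(8/7, 3*sqrt(7)), Interval.Lopen(-7/73, 3*sqrt(5))), ProductSet(Reals, {-7/5, -7/8, -7/73, -5/54}))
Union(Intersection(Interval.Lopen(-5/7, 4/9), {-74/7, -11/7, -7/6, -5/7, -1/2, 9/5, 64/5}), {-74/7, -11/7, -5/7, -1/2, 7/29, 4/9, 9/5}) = {-74/7, -11/7, -5/7, -1/2, 7/29, 4/9, 9/5}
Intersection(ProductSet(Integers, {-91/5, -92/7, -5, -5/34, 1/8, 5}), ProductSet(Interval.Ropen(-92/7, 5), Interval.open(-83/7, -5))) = EmptySet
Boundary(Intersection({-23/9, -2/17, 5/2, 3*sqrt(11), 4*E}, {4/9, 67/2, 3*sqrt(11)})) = {3*sqrt(11)}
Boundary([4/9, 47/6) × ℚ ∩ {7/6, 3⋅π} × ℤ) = {7/6} × ℤ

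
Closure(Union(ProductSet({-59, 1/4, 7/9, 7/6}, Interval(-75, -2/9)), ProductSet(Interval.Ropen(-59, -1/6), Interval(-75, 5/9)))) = Union(ProductSet({-59, 1/4, 7/9, 7/6}, Interval(-75, -2/9)), ProductSet(Interval(-59, -1/6), Interval(-75, 5/9)))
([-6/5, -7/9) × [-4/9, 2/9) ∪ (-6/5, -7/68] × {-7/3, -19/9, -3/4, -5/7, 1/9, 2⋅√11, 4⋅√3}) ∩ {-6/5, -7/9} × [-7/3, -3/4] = {-7/9} × {-7/3, -19/9, -3/4}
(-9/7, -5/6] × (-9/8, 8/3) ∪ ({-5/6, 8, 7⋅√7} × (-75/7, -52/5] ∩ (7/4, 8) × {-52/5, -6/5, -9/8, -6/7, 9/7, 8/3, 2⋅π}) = (-9/7, -5/6] × (-9/8, 8/3)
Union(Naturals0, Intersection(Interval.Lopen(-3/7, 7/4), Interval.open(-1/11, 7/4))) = Union(Interval.open(-1/11, 7/4), Naturals0)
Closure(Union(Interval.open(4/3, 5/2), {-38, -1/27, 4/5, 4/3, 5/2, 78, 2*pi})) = Union({-38, -1/27, 4/5, 78, 2*pi}, Interval(4/3, 5/2))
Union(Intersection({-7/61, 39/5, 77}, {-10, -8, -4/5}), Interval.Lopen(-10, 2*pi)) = Interval.Lopen(-10, 2*pi)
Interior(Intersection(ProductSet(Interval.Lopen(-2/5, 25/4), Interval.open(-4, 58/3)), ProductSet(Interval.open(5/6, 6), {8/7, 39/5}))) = EmptySet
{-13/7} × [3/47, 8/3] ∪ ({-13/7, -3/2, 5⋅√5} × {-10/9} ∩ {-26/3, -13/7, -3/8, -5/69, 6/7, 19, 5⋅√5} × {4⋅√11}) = {-13/7} × [3/47, 8/3]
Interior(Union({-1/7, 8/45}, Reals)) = Reals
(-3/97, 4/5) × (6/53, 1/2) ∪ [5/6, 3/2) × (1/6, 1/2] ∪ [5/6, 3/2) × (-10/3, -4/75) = ((-3/97, 4/5) × (6/53, 1/2)) ∪ ([5/6, 3/2) × ((-10/3, -4/75) ∪ (1/6, 1/2]))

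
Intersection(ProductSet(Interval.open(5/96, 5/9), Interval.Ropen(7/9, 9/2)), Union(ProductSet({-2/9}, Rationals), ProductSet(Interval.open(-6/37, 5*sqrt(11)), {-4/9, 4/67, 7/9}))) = ProductSet(Interval.open(5/96, 5/9), {7/9})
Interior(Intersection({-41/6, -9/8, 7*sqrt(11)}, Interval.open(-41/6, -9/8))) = EmptySet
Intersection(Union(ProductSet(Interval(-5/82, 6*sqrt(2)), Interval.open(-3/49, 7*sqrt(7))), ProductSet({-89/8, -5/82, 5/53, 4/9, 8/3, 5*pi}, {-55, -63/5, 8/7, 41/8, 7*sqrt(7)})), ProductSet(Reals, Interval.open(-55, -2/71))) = Union(ProductSet({-89/8, -5/82, 5/53, 4/9, 8/3, 5*pi}, {-63/5}), ProductSet(Interval(-5/82, 6*sqrt(2)), Interval.open(-3/49, -2/71)))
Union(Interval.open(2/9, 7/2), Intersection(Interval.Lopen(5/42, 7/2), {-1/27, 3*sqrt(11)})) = Interval.open(2/9, 7/2)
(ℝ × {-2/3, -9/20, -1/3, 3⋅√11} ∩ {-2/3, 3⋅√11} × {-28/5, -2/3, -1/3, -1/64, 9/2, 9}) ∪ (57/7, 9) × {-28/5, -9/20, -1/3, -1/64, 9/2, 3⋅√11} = ({-2/3, 3⋅√11} × {-2/3, -1/3}) ∪ ((57/7, 9) × {-28/5, -9/20, -1/3, -1/64, 9/2, 3⋅√11})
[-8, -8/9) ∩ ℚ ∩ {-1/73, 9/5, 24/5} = ∅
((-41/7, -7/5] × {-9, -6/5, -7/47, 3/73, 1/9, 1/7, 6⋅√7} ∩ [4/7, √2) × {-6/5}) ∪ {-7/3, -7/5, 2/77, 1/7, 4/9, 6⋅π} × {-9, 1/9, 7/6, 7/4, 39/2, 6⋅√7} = {-7/3, -7/5, 2/77, 1/7, 4/9, 6⋅π} × {-9, 1/9, 7/6, 7/4, 39/2, 6⋅√7}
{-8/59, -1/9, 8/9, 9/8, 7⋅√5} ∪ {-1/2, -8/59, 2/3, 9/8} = {-1/2, -8/59, -1/9, 2/3, 8/9, 9/8, 7⋅√5}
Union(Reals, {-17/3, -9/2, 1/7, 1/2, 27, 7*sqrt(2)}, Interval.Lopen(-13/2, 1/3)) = Interval(-oo, oo)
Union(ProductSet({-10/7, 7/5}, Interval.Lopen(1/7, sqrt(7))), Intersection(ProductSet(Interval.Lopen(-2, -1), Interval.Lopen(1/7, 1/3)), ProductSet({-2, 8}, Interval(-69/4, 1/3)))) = ProductSet({-10/7, 7/5}, Interval.Lopen(1/7, sqrt(7)))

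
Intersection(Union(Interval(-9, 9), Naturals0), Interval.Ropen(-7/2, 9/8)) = Union(Interval.Ropen(-7/2, 9/8), Range(0, 2, 1))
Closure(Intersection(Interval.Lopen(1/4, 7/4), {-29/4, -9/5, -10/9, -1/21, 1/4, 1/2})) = {1/2}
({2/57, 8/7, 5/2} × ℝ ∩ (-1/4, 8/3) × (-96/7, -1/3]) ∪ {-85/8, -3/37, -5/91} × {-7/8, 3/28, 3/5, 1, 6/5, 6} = ({2/57, 8/7, 5/2} × (-96/7, -1/3]) ∪ ({-85/8, -3/37, -5/91} × {-7/8, 3/28, 3/5, 1, 6/5, 6})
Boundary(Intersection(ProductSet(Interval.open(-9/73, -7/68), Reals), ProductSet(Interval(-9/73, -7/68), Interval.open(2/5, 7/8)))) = Union(ProductSet({-9/73, -7/68}, Interval(2/5, 7/8)), ProductSet(Interval(-9/73, -7/68), {2/5, 7/8}))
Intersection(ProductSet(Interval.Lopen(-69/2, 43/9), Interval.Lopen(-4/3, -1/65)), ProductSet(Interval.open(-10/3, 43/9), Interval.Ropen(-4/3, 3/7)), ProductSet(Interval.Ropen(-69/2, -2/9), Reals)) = ProductSet(Interval.open(-10/3, -2/9), Interval.Lopen(-4/3, -1/65))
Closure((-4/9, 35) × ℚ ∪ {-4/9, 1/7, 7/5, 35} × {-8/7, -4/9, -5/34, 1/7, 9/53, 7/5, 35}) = [-4/9, 35] × ℝ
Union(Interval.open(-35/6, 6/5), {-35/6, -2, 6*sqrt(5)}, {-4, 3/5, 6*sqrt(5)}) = Union({6*sqrt(5)}, Interval.Ropen(-35/6, 6/5))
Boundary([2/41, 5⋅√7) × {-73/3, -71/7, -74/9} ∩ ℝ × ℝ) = [2/41, 5⋅√7] × {-73/3, -71/7, -74/9}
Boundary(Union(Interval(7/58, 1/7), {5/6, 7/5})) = {7/58, 1/7, 5/6, 7/5}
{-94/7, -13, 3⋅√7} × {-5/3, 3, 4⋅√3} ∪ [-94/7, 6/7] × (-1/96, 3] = ([-94/7, 6/7] × (-1/96, 3]) ∪ ({-94/7, -13, 3⋅√7} × {-5/3, 3, 4⋅√3})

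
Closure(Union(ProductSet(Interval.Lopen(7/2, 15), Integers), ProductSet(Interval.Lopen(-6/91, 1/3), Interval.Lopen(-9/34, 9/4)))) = Union(ProductSet({-6/91, 1/3}, Interval(-9/34, 9/4)), ProductSet(Interval(-6/91, 1/3), {-9/34, 9/4}), ProductSet(Interval.Lopen(-6/91, 1/3), Interval.Lopen(-9/34, 9/4)), ProductSet(Interval(7/2, 15), Integers))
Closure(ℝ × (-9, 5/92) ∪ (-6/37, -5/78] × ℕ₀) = ((-6/37, -5/78] × ℕ₀) ∪ (ℝ × [-9, 5/92]) ∪ ([-6/37, -5/78] × (ℕ₀ \ (-9, 5/92)))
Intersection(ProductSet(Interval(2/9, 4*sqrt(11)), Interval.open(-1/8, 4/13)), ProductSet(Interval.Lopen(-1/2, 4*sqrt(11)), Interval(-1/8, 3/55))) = ProductSet(Interval(2/9, 4*sqrt(11)), Interval.Lopen(-1/8, 3/55))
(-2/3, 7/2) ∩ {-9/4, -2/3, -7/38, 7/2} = {-7/38}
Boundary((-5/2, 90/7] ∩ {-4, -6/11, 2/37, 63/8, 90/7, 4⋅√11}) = {-6/11, 2/37, 63/8, 90/7}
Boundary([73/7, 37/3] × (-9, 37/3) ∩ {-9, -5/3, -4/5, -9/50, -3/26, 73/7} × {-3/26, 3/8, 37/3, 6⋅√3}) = {73/7} × {-3/26, 3/8, 6⋅√3}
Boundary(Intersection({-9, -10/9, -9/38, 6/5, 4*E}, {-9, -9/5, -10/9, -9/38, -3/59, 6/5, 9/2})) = {-9, -10/9, -9/38, 6/5}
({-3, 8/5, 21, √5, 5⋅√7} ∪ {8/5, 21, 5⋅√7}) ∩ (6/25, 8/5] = {8/5}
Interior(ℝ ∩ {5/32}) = ∅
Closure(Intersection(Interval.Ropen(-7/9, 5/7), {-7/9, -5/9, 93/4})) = {-7/9, -5/9}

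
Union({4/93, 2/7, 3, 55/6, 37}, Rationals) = Rationals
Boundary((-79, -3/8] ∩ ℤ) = {-78, -77, …, -1}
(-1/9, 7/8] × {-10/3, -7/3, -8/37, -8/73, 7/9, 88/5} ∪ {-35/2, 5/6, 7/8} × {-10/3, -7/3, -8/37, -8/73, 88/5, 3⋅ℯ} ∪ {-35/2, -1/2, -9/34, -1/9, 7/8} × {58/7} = ({-35/2, -1/2, -9/34, -1/9, 7/8} × {58/7}) ∪ ((-1/9, 7/8] × {-10/3, -7/3, -8/37, -8/73, 7/9, 88/5}) ∪ ({-35/2, 5/6, 7/8} × {-10/3, -7/3, -8/37, -8/73, 88/5, 3⋅ℯ})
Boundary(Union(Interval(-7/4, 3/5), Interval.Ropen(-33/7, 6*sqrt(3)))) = {-33/7, 6*sqrt(3)}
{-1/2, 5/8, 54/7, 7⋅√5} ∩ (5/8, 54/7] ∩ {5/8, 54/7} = {54/7}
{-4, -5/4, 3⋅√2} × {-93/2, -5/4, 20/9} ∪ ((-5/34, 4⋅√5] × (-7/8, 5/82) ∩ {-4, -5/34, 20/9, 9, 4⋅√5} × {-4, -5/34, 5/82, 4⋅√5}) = ({20/9, 4⋅√5} × {-5/34}) ∪ ({-4, -5/4, 3⋅√2} × {-93/2, -5/4, 20/9})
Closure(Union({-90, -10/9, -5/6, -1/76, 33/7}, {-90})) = {-90, -10/9, -5/6, -1/76, 33/7}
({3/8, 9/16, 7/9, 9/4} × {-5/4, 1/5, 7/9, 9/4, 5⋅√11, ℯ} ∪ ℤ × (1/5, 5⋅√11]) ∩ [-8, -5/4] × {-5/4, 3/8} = {-8, -7, …, -2} × {3/8}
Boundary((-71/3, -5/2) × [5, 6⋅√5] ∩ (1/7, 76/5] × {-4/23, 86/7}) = ∅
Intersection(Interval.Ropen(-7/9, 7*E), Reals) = Interval.Ropen(-7/9, 7*E)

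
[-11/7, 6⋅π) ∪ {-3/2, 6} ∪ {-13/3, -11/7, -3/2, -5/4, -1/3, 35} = {-13/3, 35} ∪ [-11/7, 6⋅π)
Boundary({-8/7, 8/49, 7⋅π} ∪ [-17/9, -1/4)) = {-17/9, -1/4, 8/49, 7⋅π}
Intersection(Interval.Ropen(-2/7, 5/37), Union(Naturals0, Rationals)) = Intersection(Interval.Ropen(-2/7, 5/37), Rationals)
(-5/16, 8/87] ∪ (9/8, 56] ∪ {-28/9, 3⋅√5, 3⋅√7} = {-28/9} ∪ (-5/16, 8/87] ∪ (9/8, 56]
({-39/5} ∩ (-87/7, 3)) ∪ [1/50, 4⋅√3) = {-39/5} ∪ [1/50, 4⋅√3)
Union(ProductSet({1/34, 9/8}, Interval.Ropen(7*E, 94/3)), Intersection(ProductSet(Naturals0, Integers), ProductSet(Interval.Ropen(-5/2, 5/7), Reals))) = Union(ProductSet({1/34, 9/8}, Interval.Ropen(7*E, 94/3)), ProductSet(Range(0, 1, 1), Integers))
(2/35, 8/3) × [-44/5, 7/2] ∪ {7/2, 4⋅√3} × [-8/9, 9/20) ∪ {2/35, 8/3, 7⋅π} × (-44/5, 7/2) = ((2/35, 8/3) × [-44/5, 7/2]) ∪ ({2/35, 8/3, 7⋅π} × (-44/5, 7/2)) ∪ ({7/2, 4⋅√3} × [-8/9, 9/20))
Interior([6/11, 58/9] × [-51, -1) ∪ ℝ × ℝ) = ℝ × ℝ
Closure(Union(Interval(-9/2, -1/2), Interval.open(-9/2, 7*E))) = Interval(-9/2, 7*E)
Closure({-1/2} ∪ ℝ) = ℝ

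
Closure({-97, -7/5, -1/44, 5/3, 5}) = {-97, -7/5, -1/44, 5/3, 5}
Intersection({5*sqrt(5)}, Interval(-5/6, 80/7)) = {5*sqrt(5)}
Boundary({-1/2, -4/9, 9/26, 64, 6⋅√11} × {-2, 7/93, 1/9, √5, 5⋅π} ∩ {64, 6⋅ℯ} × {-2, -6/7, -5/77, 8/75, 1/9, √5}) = {64} × {-2, 1/9, √5}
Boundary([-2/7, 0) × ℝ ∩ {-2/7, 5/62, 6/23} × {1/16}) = {-2/7} × {1/16}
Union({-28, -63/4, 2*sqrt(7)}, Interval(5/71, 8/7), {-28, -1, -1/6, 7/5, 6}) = Union({-28, -63/4, -1, -1/6, 7/5, 6, 2*sqrt(7)}, Interval(5/71, 8/7))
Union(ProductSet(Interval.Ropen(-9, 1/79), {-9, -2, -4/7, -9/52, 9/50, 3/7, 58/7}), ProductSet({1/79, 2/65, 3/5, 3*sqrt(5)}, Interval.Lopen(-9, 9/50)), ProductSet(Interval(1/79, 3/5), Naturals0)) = Union(ProductSet({1/79, 2/65, 3/5, 3*sqrt(5)}, Interval.Lopen(-9, 9/50)), ProductSet(Interval.Ropen(-9, 1/79), {-9, -2, -4/7, -9/52, 9/50, 3/7, 58/7}), ProductSet(Interval(1/79, 3/5), Naturals0))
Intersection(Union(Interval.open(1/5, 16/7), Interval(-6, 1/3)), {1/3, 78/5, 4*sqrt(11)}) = {1/3}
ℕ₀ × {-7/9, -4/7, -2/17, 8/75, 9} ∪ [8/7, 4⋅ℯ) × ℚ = (ℕ₀ × {-7/9, -4/7, -2/17, 8/75, 9}) ∪ ([8/7, 4⋅ℯ) × ℚ)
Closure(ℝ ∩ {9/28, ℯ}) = {9/28, ℯ}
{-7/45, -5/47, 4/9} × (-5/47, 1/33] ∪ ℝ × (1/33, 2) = (ℝ × (1/33, 2)) ∪ ({-7/45, -5/47, 4/9} × (-5/47, 1/33])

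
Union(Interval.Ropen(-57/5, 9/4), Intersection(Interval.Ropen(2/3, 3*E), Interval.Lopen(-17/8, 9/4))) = Interval(-57/5, 9/4)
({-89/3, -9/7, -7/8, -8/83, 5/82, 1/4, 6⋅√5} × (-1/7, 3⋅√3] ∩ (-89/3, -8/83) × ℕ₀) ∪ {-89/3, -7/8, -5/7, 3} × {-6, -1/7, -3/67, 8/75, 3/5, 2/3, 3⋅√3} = ({-9/7, -7/8} × {0, 1, …, 5}) ∪ ({-89/3, -7/8, -5/7, 3} × {-6, -1/7, -3/67, 8/75, 3/5, 2/3, 3⋅√3})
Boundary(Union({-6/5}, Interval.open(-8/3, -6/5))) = {-8/3, -6/5}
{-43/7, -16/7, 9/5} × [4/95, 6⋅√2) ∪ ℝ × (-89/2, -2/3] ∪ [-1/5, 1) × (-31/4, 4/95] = (ℝ × (-89/2, -2/3]) ∪ ([-1/5, 1) × (-31/4, 4/95]) ∪ ({-43/7, -16/7, 9/5} × [4/95, 6⋅√2))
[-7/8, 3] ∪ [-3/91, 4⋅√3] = [-7/8, 4⋅√3]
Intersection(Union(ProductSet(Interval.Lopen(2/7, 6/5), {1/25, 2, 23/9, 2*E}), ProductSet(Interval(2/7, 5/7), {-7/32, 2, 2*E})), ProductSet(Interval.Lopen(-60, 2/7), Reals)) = ProductSet({2/7}, {-7/32, 2, 2*E})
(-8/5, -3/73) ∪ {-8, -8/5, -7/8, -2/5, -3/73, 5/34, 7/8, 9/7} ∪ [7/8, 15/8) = {-8, 5/34} ∪ [-8/5, -3/73] ∪ [7/8, 15/8)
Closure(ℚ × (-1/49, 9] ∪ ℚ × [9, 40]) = ℝ × [-1/49, 40]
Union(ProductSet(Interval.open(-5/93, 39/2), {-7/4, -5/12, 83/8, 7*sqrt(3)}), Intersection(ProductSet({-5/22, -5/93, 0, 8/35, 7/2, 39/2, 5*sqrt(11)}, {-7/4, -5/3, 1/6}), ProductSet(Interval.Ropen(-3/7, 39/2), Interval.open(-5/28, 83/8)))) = Union(ProductSet({-5/22, -5/93, 0, 8/35, 7/2, 5*sqrt(11)}, {1/6}), ProductSet(Interval.open(-5/93, 39/2), {-7/4, -5/12, 83/8, 7*sqrt(3)}))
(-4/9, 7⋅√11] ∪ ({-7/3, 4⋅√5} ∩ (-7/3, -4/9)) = (-4/9, 7⋅√11]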